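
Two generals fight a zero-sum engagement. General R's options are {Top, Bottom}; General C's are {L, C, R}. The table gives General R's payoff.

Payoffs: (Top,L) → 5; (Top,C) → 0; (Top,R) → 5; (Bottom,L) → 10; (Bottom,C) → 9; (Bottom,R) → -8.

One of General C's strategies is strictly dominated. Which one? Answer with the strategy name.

L

C holds General R's payoff strictly below L in every row: 0 < 5, 9 < 10.
So L is strictly dominated for General C.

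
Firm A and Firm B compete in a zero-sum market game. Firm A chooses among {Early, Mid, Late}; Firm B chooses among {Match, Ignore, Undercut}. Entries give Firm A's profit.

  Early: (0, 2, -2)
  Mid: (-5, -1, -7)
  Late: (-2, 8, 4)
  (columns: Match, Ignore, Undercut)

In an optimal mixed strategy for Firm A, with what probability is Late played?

Row minima: Early → -2, Mid → -7, Late → -2; maximin = -2.
Column maxima: Match → 0, Ignore → 8, Undercut → 4; minimax = 0.
-2 ≠ 0, so there is no saddle point; optimal play is mixed.
Mid is strictly dominated by Early, so Firm A never plays it.
Ignore is strictly dominated by Match (it gives Firm A strictly more in every row), so Firm B never plays it.
On the remaining 2×2 (Early, Late vs Match, Undercut):
Let Firm A play Early with probability p. Expected payoff against Match: 0p + (-2)(1−p) = 2p − 2; against Undercut: (-2)p + 4(1−p) = −6p + 4.
Setting these equal: 2p − 2 = −6p + 4 ⇒ 8p = 6 ⇒ p = 3/4, and the value is (2)·(3/4) − 2 = -1/2.
For Firm B: with q = P(Match), equating Early's and Late's payoffs gives 2q − 2 = −6q + 4 ⇒ q = 3/4.

1/4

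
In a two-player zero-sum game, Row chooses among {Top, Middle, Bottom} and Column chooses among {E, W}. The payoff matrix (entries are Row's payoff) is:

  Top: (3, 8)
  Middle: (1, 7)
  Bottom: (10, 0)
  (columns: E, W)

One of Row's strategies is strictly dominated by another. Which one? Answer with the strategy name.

Middle

Top gives a strictly higher payoff than Middle against every column: 3 > 1, 8 > 7.
So Middle is strictly dominated and Row never plays it.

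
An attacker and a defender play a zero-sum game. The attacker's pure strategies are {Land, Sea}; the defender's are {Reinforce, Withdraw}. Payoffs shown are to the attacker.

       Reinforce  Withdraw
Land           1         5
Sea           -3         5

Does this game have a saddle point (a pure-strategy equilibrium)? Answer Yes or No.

Row minima: Land → 1, Sea → -3; maximin = 1.
Column maxima: Reinforce → 1, Withdraw → 5; minimax = 1.
maximin = minimax = 1, so a saddle point exists.

Yes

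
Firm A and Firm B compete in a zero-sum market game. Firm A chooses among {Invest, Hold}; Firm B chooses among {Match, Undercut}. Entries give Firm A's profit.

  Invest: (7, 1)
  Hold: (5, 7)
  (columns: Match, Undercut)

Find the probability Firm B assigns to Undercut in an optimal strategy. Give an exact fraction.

Row minima: Invest → 1, Hold → 5; maximin = 5.
Column maxima: Match → 7, Undercut → 7; minimax = 7.
5 ≠ 7, so there is no saddle point; optimal play is mixed.
Let Firm A play Invest with probability p. Expected payoff against Match: 7p + 5(1−p) = 2p + 5; against Undercut: 1p + 7(1−p) = −6p + 7.
Setting these equal: 2p + 5 = −6p + 7 ⇒ 8p = 2 ⇒ p = 1/4, and the value is (2)·(1/4) + 5 = 11/2.
For Firm B: with q = P(Match), equating Invest's and Hold's payoffs gives 6q + 1 = −2q + 7 ⇒ q = 3/4.

1/4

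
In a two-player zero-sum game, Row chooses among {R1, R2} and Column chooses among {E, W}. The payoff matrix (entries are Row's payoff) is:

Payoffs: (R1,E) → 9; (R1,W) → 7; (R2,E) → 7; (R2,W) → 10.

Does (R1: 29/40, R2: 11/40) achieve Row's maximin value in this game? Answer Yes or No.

Against E this mix gives (29/40)·9 + (11/40)·7 = 169/20.
Against W this mix gives (29/40)·7 + (11/40)·10 = 313/40.
Column will play W, holding Row to 313/40. Shifting weight toward the row that does better against W would raise this floor (the equalizing mix achieves 41/5 against both W and E), so the proposed strategy is not optimal.

No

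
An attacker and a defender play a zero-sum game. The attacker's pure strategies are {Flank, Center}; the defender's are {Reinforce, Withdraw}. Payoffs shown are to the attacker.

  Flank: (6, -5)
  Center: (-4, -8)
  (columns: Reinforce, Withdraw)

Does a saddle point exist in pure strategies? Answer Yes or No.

Yes

Row minima: Flank → -5, Center → -8; maximin = -5.
Column maxima: Reinforce → 6, Withdraw → -5; minimax = -5.
maximin = minimax = -5, so a saddle point exists.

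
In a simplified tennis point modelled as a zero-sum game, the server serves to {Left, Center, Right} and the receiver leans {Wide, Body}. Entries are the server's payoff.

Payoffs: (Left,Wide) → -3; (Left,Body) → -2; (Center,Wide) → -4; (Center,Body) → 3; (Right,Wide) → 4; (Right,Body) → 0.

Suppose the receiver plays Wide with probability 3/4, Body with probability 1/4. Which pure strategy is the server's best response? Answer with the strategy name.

Right

Expected payoff of Left: (3/4)·(-3) + (1/4)·(-2) = -11/4.
Expected payoff of Center: (3/4)·(-4) + (1/4)·3 = -9/4.
Expected payoff of Right: (3/4)·4 + (1/4)·0 = 3.
The largest is 3, so the server's best response is Right.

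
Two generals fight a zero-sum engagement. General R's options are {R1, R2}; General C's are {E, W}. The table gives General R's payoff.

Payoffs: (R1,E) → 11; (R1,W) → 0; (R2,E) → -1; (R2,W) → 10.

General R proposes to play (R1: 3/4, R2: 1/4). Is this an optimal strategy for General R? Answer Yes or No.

No

Against E this mix gives (3/4)·11 + (1/4)·(-1) = 8.
Against W this mix gives (3/4)·0 + (1/4)·10 = 5/2.
General C will play W, holding General R to 5/2. Shifting weight toward the row that does better against W would raise this floor (the equalizing mix achieves 5 against both W and E), so the proposed strategy is not optimal.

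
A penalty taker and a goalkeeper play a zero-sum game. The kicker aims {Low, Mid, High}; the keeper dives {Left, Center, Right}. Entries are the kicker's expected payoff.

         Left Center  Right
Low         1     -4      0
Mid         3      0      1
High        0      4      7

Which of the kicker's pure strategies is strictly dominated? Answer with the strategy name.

Low

Mid gives a strictly higher payoff than Low against every column: 3 > 1, 0 > -4, 1 > 0.
So Low is strictly dominated and the kicker never plays it.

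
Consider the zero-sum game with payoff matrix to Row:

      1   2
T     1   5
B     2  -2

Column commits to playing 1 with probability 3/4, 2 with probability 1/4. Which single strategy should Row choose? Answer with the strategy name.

T

Expected payoff of T: (3/4)·1 + (1/4)·5 = 2.
Expected payoff of B: (3/4)·2 + (1/4)·(-2) = 1.
The largest is 2, so Row's best response is T.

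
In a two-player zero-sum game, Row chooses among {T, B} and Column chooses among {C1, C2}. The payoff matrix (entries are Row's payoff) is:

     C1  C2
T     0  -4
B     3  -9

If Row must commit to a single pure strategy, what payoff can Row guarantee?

Row minima: T → -4, B → -9.
The best of these is -4.

-4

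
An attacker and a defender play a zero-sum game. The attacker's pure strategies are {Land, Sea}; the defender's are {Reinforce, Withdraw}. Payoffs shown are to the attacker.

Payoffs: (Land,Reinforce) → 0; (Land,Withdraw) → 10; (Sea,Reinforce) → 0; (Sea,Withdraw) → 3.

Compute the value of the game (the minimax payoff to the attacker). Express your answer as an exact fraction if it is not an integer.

0

Row minima: Land → 0, Sea → 0; maximin = 0.
Column maxima: Reinforce → 0, Withdraw → 10; minimax = 0.
Since maximin = minimax = 0, there is a saddle point and the value is 0.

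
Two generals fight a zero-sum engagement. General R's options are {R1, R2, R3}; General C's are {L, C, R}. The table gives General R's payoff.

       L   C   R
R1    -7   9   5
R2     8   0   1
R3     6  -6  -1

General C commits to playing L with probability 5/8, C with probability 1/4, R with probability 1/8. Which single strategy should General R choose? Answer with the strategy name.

Expected payoff of R1: (5/8)·(-7) + (1/4)·9 + (1/8)·5 = -3/2.
Expected payoff of R2: (5/8)·8 + (1/4)·0 + (1/8)·1 = 41/8.
Expected payoff of R3: (5/8)·6 + (1/4)·(-6) + (1/8)·(-1) = 17/8.
The largest is 41/8, so General R's best response is R2.

R2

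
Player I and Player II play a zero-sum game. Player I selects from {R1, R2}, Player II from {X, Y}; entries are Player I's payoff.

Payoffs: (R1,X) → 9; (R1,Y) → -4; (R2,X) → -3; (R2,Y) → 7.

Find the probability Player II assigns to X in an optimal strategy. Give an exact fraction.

Row minima: R1 → -4, R2 → -3; maximin = -3.
Column maxima: X → 9, Y → 7; minimax = 7.
-3 ≠ 7, so there is no saddle point; optimal play is mixed.
Let Player I play R1 with probability p. Expected payoff against X: 9p + (-3)(1−p) = 12p − 3; against Y: (-4)p + 7(1−p) = −11p + 7.
Setting these equal: 12p − 3 = −11p + 7 ⇒ 23p = 10 ⇒ p = 10/23, and the value is (12)·(10/23) − 3 = 51/23.
For Player II: with q = P(X), equating R1's and R2's payoffs gives 13q − 4 = −10q + 7 ⇒ q = 11/23.

11/23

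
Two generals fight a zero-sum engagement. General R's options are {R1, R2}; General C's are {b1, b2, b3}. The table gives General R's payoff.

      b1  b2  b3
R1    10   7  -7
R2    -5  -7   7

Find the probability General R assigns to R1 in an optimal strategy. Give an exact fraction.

Row minima: R1 → -7, R2 → -7; maximin = -7.
Column maxima: b1 → 10, b2 → 7, b3 → 7; minimax = 7.
-7 ≠ 7, so there is no saddle point; optimal play is mixed.
b1 is strictly dominated by b2 (it gives General R strictly more in every row), so General C never plays it.
On the remaining 2×2 (R1, R2 vs b2, b3):
Let General R play R1 with probability p. Expected payoff against b2: 7p + (-7)(1−p) = 14p − 7; against b3: (-7)p + 7(1−p) = −14p + 7.
Setting these equal: 14p − 7 = −14p + 7 ⇒ 28p = 14 ⇒ p = 1/2, and the value is (14)·(1/2) − 7 = 0.
For General C: with q = P(b2), equating R1's and R2's payoffs gives 14q − 7 = −14q + 7 ⇒ q = 1/2.

1/2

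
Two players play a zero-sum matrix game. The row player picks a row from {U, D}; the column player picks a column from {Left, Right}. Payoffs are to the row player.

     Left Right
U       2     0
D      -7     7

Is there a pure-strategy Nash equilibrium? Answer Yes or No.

Row minima: U → 0, D → -7; maximin = 0.
Column maxima: Left → 2, Right → 7; minimax = 2.
0 ≠ 2, so no pure-strategy equilibrium exists.

No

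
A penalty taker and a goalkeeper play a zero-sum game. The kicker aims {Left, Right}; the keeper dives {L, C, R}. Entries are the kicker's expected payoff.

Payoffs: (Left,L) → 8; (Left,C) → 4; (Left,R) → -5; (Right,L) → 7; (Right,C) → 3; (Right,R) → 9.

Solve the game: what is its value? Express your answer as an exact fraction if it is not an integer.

17/5

Row minima: Left → -5, Right → 3; maximin = 3.
Column maxima: L → 8, C → 4, R → 9; minimax = 4.
3 ≠ 4, so there is no saddle point; optimal play is mixed.
L is strictly dominated by C (it gives the kicker strictly more in every row), so the keeper never plays it.
On the remaining 2×2 (Left, Right vs C, R):
Let the kicker play Left with probability p. Expected payoff against C: 4p + 3(1−p) = p + 3; against R: (-5)p + 9(1−p) = −14p + 9.
Setting these equal: p + 3 = −14p + 9 ⇒ 15p = 6 ⇒ p = 2/5, and the value is (1)·(2/5) + 3 = 17/5.
For the keeper: with q = P(C), equating Left's and Right's payoffs gives 9q − 5 = −6q + 9 ⇒ q = 14/15.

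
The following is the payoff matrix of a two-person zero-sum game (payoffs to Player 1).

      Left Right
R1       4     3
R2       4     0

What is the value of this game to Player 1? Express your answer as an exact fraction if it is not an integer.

3

Row minima: R1 → 3, R2 → 0; maximin = 3.
Column maxima: Left → 4, Right → 3; minimax = 3.
Since maximin = minimax = 3, there is a saddle point and the value is 3.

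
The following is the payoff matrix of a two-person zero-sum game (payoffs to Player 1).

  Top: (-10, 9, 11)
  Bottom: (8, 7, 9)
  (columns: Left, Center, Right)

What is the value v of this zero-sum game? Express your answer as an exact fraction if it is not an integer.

Row minima: Top → -10, Bottom → 7; maximin = 7.
Column maxima: Left → 8, Center → 9, Right → 11; minimax = 8.
7 ≠ 8, so there is no saddle point; optimal play is mixed.
Right is strictly dominated by Left (it gives Player 1 strictly more in every row), so Player 2 never plays it.
On the remaining 2×2 (Top, Bottom vs Left, Center):
Let Player 1 play Top with probability p. Expected payoff against Left: (-10)p + 8(1−p) = −18p + 8; against Center: 9p + 7(1−p) = 2p + 7.
Setting these equal: −18p + 8 = 2p + 7 ⇒ −20p = -1 ⇒ p = 1/20, and the value is (-18)·(1/20) + 8 = 71/10.
For Player 2: with q = P(Left), equating Top's and Bottom's payoffs gives −19q + 9 = q + 7 ⇒ q = 1/10.

71/10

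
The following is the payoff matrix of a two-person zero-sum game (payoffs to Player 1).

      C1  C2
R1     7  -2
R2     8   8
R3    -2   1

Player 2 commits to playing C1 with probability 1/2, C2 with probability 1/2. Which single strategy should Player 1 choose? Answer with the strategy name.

R2

Expected payoff of R1: (1/2)·7 + (1/2)·(-2) = 5/2.
Expected payoff of R2: (1/2)·8 + (1/2)·8 = 8.
Expected payoff of R3: (1/2)·(-2) + (1/2)·1 = -1/2.
The largest is 8, so Player 1's best response is R2.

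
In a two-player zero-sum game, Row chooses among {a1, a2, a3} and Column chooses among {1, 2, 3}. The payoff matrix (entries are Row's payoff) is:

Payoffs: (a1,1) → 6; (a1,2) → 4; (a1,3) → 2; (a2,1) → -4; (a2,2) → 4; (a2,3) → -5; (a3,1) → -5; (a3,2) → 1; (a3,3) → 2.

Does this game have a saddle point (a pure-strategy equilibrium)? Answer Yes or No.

Row minima: a1 → 2, a2 → -5, a3 → -5; maximin = 2.
Column maxima: 1 → 6, 2 → 4, 3 → 2; minimax = 2.
maximin = minimax = 2, so a saddle point exists.

Yes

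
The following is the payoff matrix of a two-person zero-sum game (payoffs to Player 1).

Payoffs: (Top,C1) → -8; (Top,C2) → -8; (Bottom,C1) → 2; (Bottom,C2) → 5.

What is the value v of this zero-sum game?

Row minima: Top → -8, Bottom → 2; maximin = 2.
Column maxima: C1 → 2, C2 → 5; minimax = 2.
Since maximin = minimax = 2, there is a saddle point and the value is 2.

2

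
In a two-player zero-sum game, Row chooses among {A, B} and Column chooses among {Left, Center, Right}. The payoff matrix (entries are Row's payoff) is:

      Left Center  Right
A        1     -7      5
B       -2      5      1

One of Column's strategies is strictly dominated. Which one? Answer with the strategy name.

Right

Left holds Row's payoff strictly below Right in every row: 1 < 5, -2 < 1.
So Right is strictly dominated for Column.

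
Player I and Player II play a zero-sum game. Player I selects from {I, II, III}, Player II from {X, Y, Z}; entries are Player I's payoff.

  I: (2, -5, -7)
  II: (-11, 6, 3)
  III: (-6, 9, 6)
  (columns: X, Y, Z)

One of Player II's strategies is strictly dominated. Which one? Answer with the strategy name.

Y

Z holds Player I's payoff strictly below Y in every row: -7 < -5, 3 < 6, 6 < 9.
So Y is strictly dominated for Player II.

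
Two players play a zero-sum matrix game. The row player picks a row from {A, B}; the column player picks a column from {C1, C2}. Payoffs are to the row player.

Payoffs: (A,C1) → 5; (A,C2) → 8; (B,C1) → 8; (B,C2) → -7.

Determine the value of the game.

11/2

Row minima: A → 5, B → -7; maximin = 5.
Column maxima: C1 → 8, C2 → 8; minimax = 8.
5 ≠ 8, so there is no saddle point; optimal play is mixed.
Let the row player play A with probability p. Expected payoff against C1: 5p + 8(1−p) = −3p + 8; against C2: 8p + (-7)(1−p) = 15p − 7.
Setting these equal: −3p + 8 = 15p − 7 ⇒ −18p = -15 ⇒ p = 5/6, and the value is (-3)·(5/6) + 8 = 11/2.
For the column player: with q = P(C1), equating A's and B's payoffs gives −3q + 8 = 15q − 7 ⇒ q = 5/6.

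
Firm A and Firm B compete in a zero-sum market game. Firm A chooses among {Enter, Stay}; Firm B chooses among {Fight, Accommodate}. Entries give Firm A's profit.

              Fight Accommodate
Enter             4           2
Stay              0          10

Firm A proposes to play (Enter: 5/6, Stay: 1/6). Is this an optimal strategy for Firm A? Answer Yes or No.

Against Fight this mix gives (5/6)·4 + (1/6)·0 = 10/3.
Against Accommodate this mix gives (5/6)·2 + (1/6)·10 = 10/3.
All of Firm B's active replies (Fight, Accommodate) yield 10/3, and no column does worse for Firm A. The mix makes Firm B indifferent and guarantees 10/3, so it is optimal.

Yes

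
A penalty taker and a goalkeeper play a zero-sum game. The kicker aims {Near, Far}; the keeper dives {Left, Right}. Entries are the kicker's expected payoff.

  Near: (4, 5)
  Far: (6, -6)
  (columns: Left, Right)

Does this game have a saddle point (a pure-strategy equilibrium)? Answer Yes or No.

Row minima: Near → 4, Far → -6; maximin = 4.
Column maxima: Left → 6, Right → 5; minimax = 5.
4 ≠ 5, so no pure-strategy equilibrium exists.

No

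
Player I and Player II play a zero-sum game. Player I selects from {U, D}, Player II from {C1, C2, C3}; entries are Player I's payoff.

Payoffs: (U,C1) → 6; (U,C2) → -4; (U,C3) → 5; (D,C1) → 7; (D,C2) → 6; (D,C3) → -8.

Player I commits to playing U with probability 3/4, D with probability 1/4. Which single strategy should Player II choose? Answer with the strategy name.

If Player II plays C1, Player I's expected payoff is (3/4)·6 + (1/4)·7 = 25/4.
If Player II plays C2, Player I's expected payoff is (3/4)·(-4) + (1/4)·6 = -3/2.
If Player II plays C3, Player I's expected payoff is (3/4)·5 + (1/4)·(-8) = 7/4.
Player II minimizes Player I's payoff; the smallest is -3/2, so the best response is C2.

C2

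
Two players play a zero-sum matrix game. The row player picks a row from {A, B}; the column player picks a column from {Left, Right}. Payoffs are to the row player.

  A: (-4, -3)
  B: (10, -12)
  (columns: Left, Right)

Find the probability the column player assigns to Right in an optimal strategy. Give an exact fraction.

14/23

Row minima: A → -4, B → -12; maximin = -4.
Column maxima: Left → 10, Right → -3; minimax = -3.
-4 ≠ -3, so there is no saddle point; optimal play is mixed.
Let the row player play A with probability p. Expected payoff against Left: (-4)p + 10(1−p) = −14p + 10; against Right: (-3)p + (-12)(1−p) = 9p − 12.
Setting these equal: −14p + 10 = 9p − 12 ⇒ −23p = -22 ⇒ p = 22/23, and the value is (-14)·(22/23) + 10 = -78/23.
For the column player: with q = P(Left), equating A's and B's payoffs gives −q − 3 = 22q − 12 ⇒ q = 9/23.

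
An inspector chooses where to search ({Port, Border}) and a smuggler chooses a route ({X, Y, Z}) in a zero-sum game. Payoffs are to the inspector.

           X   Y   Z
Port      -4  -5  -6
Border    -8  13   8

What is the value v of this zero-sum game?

Row minima: Port → -6, Border → -8; maximin = -6.
Column maxima: X → -4, Y → 13, Z → 8; minimax = -4.
-6 ≠ -4, so there is no saddle point; optimal play is mixed.
Y is strictly dominated by Z (it gives the inspector strictly more in every row), so the smuggler never plays it.
On the remaining 2×2 (Port, Border vs X, Z):
Let the inspector play Port with probability p. Expected payoff against X: (-4)p + (-8)(1−p) = 4p − 8; against Z: (-6)p + 8(1−p) = −14p + 8.
Setting these equal: 4p − 8 = −14p + 8 ⇒ 18p = 16 ⇒ p = 8/9, and the value is (4)·(8/9) − 8 = -40/9.
For the smuggler: with q = P(X), equating Port's and Border's payoffs gives 2q − 6 = −16q + 8 ⇒ q = 7/9.

-40/9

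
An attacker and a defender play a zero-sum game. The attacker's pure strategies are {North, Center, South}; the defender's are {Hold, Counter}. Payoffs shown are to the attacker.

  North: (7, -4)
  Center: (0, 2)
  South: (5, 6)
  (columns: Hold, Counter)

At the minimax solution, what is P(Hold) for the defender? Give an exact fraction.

5/6

Row minima: North → -4, Center → 0, South → 5; maximin = 5.
Column maxima: Hold → 7, Counter → 6; minimax = 6.
5 ≠ 6, so there is no saddle point; optimal play is mixed.
Center is strictly dominated by South, so the attacker never plays it.
On the remaining 2×2 (North, South vs Hold, Counter):
Let the attacker play North with probability p. Expected payoff against Hold: 7p + 5(1−p) = 2p + 5; against Counter: (-4)p + 6(1−p) = −10p + 6.
Setting these equal: 2p + 5 = −10p + 6 ⇒ 12p = 1 ⇒ p = 1/12, and the value is (2)·(1/12) + 5 = 31/6.
For the defender: with q = P(Hold), equating North's and South's payoffs gives 11q − 4 = −q + 6 ⇒ q = 5/6.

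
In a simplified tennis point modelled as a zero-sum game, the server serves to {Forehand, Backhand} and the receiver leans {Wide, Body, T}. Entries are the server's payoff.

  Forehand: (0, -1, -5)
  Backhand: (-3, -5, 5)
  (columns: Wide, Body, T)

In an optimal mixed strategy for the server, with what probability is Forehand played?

Row minima: Forehand → -5, Backhand → -5; maximin = -5.
Column maxima: Wide → 0, Body → -1, T → 5; minimax = -1.
-5 ≠ -1, so there is no saddle point; optimal play is mixed.
Wide is strictly dominated by Body (it gives the server strictly more in every row), so the receiver never plays it.
On the remaining 2×2 (Forehand, Backhand vs Body, T):
Let the server play Forehand with probability p. Expected payoff against Body: (-1)p + (-5)(1−p) = 4p − 5; against T: (-5)p + 5(1−p) = −10p + 5.
Setting these equal: 4p − 5 = −10p + 5 ⇒ 14p = 10 ⇒ p = 5/7, and the value is (4)·(5/7) − 5 = -15/7.
For the receiver: with q = P(Body), equating Forehand's and Backhand's payoffs gives 4q − 5 = −10q + 5 ⇒ q = 5/7.

5/7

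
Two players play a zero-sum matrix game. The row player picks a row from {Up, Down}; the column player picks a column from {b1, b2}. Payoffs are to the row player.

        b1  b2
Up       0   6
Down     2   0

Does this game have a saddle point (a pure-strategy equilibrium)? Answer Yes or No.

No

Row minima: Up → 0, Down → 0; maximin = 0.
Column maxima: b1 → 2, b2 → 6; minimax = 2.
0 ≠ 2, so no pure-strategy equilibrium exists.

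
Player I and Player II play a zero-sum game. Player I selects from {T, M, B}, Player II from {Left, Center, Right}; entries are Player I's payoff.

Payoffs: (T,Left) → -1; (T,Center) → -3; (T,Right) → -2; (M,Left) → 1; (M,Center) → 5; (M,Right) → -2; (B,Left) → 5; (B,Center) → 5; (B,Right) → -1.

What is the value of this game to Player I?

Row minima: T → -3, M → -2, B → -1; maximin = -1.
Column maxima: Left → 5, Center → 5, Right → -1; minimax = -1.
Since maximin = minimax = -1, there is a saddle point and the value is -1.

-1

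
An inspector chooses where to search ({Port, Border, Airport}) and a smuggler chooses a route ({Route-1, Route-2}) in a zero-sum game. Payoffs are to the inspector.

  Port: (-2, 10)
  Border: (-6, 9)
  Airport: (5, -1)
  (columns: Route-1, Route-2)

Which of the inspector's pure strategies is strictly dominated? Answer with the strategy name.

Port gives a strictly higher payoff than Border against every column: -2 > -6, 10 > 9.
So Border is strictly dominated and the inspector never plays it.

Border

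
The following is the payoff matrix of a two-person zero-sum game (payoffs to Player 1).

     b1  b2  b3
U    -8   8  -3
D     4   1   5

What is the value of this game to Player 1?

Row minima: U → -8, D → 1; maximin = 1.
Column maxima: b1 → 4, b2 → 8, b3 → 5; minimax = 4.
1 ≠ 4, so there is no saddle point; optimal play is mixed.
b3 is strictly dominated by b1 (it gives Player 1 strictly more in every row), so Player 2 never plays it.
On the remaining 2×2 (U, D vs b1, b2):
Let Player 1 play U with probability p. Expected payoff against b1: (-8)p + 4(1−p) = −12p + 4; against b2: 8p + 1(1−p) = 7p + 1.
Setting these equal: −12p + 4 = 7p + 1 ⇒ −19p = -3 ⇒ p = 3/19, and the value is (-12)·(3/19) + 4 = 40/19.
For Player 2: with q = P(b1), equating U's and D's payoffs gives −16q + 8 = 3q + 1 ⇒ q = 7/19.

40/19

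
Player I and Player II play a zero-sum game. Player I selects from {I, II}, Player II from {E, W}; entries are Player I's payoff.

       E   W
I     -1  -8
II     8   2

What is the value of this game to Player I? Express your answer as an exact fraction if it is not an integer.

Row minima: I → -8, II → 2; maximin = 2.
Column maxima: E → 8, W → 2; minimax = 2.
Since maximin = minimax = 2, there is a saddle point and the value is 2.

2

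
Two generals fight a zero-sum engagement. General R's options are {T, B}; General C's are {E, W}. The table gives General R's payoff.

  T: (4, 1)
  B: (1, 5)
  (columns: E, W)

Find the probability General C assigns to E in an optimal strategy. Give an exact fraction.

Row minima: T → 1, B → 1; maximin = 1.
Column maxima: E → 4, W → 5; minimax = 4.
1 ≠ 4, so there is no saddle point; optimal play is mixed.
Let General R play T with probability p. Expected payoff against E: 4p + 1(1−p) = 3p + 1; against W: 1p + 5(1−p) = −4p + 5.
Setting these equal: 3p + 1 = −4p + 5 ⇒ 7p = 4 ⇒ p = 4/7, and the value is (3)·(4/7) + 1 = 19/7.
For General C: with q = P(E), equating T's and B's payoffs gives 3q + 1 = −4q + 5 ⇒ q = 4/7.

4/7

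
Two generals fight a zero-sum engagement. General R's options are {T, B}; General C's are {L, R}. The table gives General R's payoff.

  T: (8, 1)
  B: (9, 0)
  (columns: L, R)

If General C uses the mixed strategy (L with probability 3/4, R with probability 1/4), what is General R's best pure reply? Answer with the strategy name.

B

Expected payoff of T: (3/4)·8 + (1/4)·1 = 25/4.
Expected payoff of B: (3/4)·9 + (1/4)·0 = 27/4.
The largest is 27/4, so General R's best response is B.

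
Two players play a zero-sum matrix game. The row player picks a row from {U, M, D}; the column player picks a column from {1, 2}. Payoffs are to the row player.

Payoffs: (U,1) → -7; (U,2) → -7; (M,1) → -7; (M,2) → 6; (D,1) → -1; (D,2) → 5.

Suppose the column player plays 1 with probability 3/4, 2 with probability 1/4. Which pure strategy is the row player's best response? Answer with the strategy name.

Expected payoff of U: (3/4)·(-7) + (1/4)·(-7) = -7.
Expected payoff of M: (3/4)·(-7) + (1/4)·6 = -15/4.
Expected payoff of D: (3/4)·(-1) + (1/4)·5 = 1/2.
The largest is 1/2, so the row player's best response is D.

D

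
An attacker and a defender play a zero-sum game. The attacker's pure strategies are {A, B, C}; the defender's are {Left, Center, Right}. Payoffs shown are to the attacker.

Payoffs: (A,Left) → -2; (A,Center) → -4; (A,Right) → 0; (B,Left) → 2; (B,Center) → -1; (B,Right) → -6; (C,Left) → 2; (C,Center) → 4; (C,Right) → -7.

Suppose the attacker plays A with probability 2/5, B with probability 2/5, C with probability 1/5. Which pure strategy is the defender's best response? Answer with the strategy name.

If the defender plays Left, the attacker's expected payoff is (2/5)·(-2) + (2/5)·2 + (1/5)·2 = 2/5.
If the defender plays Center, the attacker's expected payoff is (2/5)·(-4) + (2/5)·(-1) + (1/5)·4 = -6/5.
If the defender plays Right, the attacker's expected payoff is (2/5)·0 + (2/5)·(-6) + (1/5)·(-7) = -19/5.
The defender minimizes the attacker's payoff; the smallest is -19/5, so the best response is Right.

Right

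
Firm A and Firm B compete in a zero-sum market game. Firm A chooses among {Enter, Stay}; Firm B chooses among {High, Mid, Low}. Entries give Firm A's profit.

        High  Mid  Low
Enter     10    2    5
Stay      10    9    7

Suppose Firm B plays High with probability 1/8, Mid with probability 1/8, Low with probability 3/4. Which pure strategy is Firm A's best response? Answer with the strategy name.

Expected payoff of Enter: (1/8)·10 + (1/8)·2 + (3/4)·5 = 21/4.
Expected payoff of Stay: (1/8)·10 + (1/8)·9 + (3/4)·7 = 61/8.
The largest is 61/8, so Firm A's best response is Stay.

Stay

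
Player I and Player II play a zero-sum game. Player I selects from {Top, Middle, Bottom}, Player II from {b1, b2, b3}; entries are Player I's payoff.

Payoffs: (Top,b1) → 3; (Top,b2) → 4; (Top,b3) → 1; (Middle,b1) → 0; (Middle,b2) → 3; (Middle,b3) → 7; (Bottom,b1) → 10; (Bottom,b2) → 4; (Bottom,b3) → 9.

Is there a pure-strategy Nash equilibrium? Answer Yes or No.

Row minima: Top → 1, Middle → 0, Bottom → 4; maximin = 4.
Column maxima: b1 → 10, b2 → 4, b3 → 9; minimax = 4.
maximin = minimax = 4, so a saddle point exists.

Yes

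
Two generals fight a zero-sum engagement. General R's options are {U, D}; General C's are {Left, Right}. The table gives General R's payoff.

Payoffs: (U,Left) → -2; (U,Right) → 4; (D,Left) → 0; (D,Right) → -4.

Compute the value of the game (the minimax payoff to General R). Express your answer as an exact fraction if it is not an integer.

-4/5

Row minima: U → -2, D → -4; maximin = -2.
Column maxima: Left → 0, Right → 4; minimax = 0.
-2 ≠ 0, so there is no saddle point; optimal play is mixed.
Let General R play U with probability p. Expected payoff against Left: (-2)p + 0(1−p) = −2p; against Right: 4p + (-4)(1−p) = 8p − 4.
Setting these equal: −2p = 8p − 4 ⇒ −10p = -4 ⇒ p = 2/5, and the value is (-2)·(2/5) = -4/5.
For General C: with q = P(Left), equating U's and D's payoffs gives −6q + 4 = 4q − 4 ⇒ q = 4/5.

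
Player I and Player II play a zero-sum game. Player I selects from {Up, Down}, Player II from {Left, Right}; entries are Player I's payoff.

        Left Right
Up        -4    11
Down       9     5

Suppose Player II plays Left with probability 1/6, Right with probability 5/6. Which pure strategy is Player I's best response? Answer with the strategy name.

Up

Expected payoff of Up: (1/6)·(-4) + (5/6)·11 = 17/2.
Expected payoff of Down: (1/6)·9 + (5/6)·5 = 17/3.
The largest is 17/2, so Player I's best response is Up.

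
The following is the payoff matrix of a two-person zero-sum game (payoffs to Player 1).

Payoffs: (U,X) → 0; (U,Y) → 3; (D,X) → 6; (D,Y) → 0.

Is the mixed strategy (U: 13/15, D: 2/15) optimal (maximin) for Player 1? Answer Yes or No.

No

Against X this mix gives (13/15)·0 + (2/15)·6 = 4/5.
Against Y this mix gives (13/15)·3 + (2/15)·0 = 13/5.
Player 2 will play X, holding Player 1 to 4/5. Shifting weight toward the row that does better against X would raise this floor (the equalizing mix achieves 2 against both X and Y), so the proposed strategy is not optimal.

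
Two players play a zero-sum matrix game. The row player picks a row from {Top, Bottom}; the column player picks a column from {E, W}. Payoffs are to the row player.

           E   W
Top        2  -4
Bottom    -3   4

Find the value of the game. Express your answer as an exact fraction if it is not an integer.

-4/13

Row minima: Top → -4, Bottom → -3; maximin = -3.
Column maxima: E → 2, W → 4; minimax = 2.
-3 ≠ 2, so there is no saddle point; optimal play is mixed.
Let the row player play Top with probability p. Expected payoff against E: 2p + (-3)(1−p) = 5p − 3; against W: (-4)p + 4(1−p) = −8p + 4.
Setting these equal: 5p − 3 = −8p + 4 ⇒ 13p = 7 ⇒ p = 7/13, and the value is (5)·(7/13) − 3 = -4/13.
For the column player: with q = P(E), equating Top's and Bottom's payoffs gives 6q − 4 = −7q + 4 ⇒ q = 8/13.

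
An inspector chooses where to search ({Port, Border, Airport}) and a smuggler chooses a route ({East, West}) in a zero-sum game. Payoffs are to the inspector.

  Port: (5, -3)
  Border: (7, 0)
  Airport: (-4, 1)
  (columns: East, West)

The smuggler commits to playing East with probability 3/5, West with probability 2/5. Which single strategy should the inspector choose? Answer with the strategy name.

Border

Expected payoff of Port: (3/5)·5 + (2/5)·(-3) = 9/5.
Expected payoff of Border: (3/5)·7 + (2/5)·0 = 21/5.
Expected payoff of Airport: (3/5)·(-4) + (2/5)·1 = -2.
The largest is 21/5, so the inspector's best response is Border.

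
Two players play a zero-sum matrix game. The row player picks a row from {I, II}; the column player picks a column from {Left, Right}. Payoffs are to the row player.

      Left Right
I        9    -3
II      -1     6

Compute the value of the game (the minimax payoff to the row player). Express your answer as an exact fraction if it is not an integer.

Row minima: I → -3, II → -1; maximin = -1.
Column maxima: Left → 9, Right → 6; minimax = 6.
-1 ≠ 6, so there is no saddle point; optimal play is mixed.
Let the row player play I with probability p. Expected payoff against Left: 9p + (-1)(1−p) = 10p − 1; against Right: (-3)p + 6(1−p) = −9p + 6.
Setting these equal: 10p − 1 = −9p + 6 ⇒ 19p = 7 ⇒ p = 7/19, and the value is (10)·(7/19) − 1 = 51/19.
For the column player: with q = P(Left), equating I's and II's payoffs gives 12q − 3 = −7q + 6 ⇒ q = 9/19.

51/19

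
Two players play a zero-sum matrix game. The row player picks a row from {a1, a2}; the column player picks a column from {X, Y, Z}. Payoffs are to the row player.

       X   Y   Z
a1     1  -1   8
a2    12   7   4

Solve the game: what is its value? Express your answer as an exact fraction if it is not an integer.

Row minima: a1 → -1, a2 → 4; maximin = 4.
Column maxima: X → 12, Y → 7, Z → 8; minimax = 7.
4 ≠ 7, so there is no saddle point; optimal play is mixed.
X is strictly dominated by Y (it gives the row player strictly more in every row), so the column player never plays it.
On the remaining 2×2 (a1, a2 vs Y, Z):
Let the row player play a1 with probability p. Expected payoff against Y: (-1)p + 7(1−p) = −8p + 7; against Z: 8p + 4(1−p) = 4p + 4.
Setting these equal: −8p + 7 = 4p + 4 ⇒ −12p = -3 ⇒ p = 1/4, and the value is (-8)·(1/4) + 7 = 5.
For the column player: with q = P(Y), equating a1's and a2's payoffs gives −9q + 8 = 3q + 4 ⇒ q = 1/3.

5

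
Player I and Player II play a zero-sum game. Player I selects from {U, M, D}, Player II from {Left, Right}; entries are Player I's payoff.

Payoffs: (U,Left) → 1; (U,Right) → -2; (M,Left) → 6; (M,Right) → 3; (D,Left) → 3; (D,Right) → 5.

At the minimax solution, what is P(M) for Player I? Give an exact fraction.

Row minima: U → -2, M → 3, D → 3; maximin = 3.
Column maxima: Left → 6, Right → 5; minimax = 5.
3 ≠ 5, so there is no saddle point; optimal play is mixed.
U is strictly dominated by M, so Player I never plays it.
On the remaining 2×2 (M, D vs Left, Right):
Let Player I play M with probability p. Expected payoff against Left: 6p + 3(1−p) = 3p + 3; against Right: 3p + 5(1−p) = −2p + 5.
Setting these equal: 3p + 3 = −2p + 5 ⇒ 5p = 2 ⇒ p = 2/5, and the value is (3)·(2/5) + 3 = 21/5.
For Player II: with q = P(Left), equating M's and D's payoffs gives 3q + 3 = −2q + 5 ⇒ q = 2/5.

2/5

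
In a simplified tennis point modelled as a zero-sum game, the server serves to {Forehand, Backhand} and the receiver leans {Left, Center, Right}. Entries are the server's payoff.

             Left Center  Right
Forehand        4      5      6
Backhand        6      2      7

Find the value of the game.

Row minima: Forehand → 4, Backhand → 2; maximin = 4.
Column maxima: Left → 6, Center → 5, Right → 7; minimax = 5.
4 ≠ 5, so there is no saddle point; optimal play is mixed.
Right is strictly dominated by Left (it gives the server strictly more in every row), so the receiver never plays it.
On the remaining 2×2 (Forehand, Backhand vs Left, Center):
Let the server play Forehand with probability p. Expected payoff against Left: 4p + 6(1−p) = −2p + 6; against Center: 5p + 2(1−p) = 3p + 2.
Setting these equal: −2p + 6 = 3p + 2 ⇒ −5p = -4 ⇒ p = 4/5, and the value is (-2)·(4/5) + 6 = 22/5.
For the receiver: with q = P(Left), equating Forehand's and Backhand's payoffs gives −q + 5 = 4q + 2 ⇒ q = 3/5.

22/5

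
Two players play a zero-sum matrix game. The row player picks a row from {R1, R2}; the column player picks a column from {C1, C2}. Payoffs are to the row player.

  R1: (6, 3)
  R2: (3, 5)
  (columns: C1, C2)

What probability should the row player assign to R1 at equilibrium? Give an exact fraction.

Row minima: R1 → 3, R2 → 3; maximin = 3.
Column maxima: C1 → 6, C2 → 5; minimax = 5.
3 ≠ 5, so there is no saddle point; optimal play is mixed.
Let the row player play R1 with probability p. Expected payoff against C1: 6p + 3(1−p) = 3p + 3; against C2: 3p + 5(1−p) = −2p + 5.
Setting these equal: 3p + 3 = −2p + 5 ⇒ 5p = 2 ⇒ p = 2/5, and the value is (3)·(2/5) + 3 = 21/5.
For the column player: with q = P(C1), equating R1's and R2's payoffs gives 3q + 3 = −2q + 5 ⇒ q = 2/5.

2/5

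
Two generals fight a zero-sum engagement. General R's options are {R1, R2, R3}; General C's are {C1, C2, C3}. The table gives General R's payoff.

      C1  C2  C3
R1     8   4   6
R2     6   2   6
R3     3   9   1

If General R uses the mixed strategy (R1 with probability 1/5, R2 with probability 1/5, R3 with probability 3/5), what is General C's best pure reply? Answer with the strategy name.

C3

If General C plays C1, General R's expected payoff is (1/5)·8 + (1/5)·6 + (3/5)·3 = 23/5.
If General C plays C2, General R's expected payoff is (1/5)·4 + (1/5)·2 + (3/5)·9 = 33/5.
If General C plays C3, General R's expected payoff is (1/5)·6 + (1/5)·6 + (3/5)·1 = 3.
General C minimizes General R's payoff; the smallest is 3, so the best response is C3.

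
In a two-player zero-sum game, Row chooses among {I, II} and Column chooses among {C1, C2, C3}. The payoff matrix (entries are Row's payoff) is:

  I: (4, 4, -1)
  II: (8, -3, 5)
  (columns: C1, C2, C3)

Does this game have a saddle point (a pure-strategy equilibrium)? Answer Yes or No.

Row minima: I → -1, II → -3; maximin = -1.
Column maxima: C1 → 8, C2 → 4, C3 → 5; minimax = 4.
-1 ≠ 4, so no pure-strategy equilibrium exists.

No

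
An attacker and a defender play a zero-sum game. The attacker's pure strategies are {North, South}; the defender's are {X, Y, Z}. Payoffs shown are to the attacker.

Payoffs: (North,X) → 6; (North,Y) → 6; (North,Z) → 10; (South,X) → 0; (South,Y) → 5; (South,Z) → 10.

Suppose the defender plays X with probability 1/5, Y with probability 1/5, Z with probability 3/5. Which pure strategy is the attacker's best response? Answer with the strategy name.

North

Expected payoff of North: (1/5)·6 + (1/5)·6 + (3/5)·10 = 42/5.
Expected payoff of South: (1/5)·0 + (1/5)·5 + (3/5)·10 = 7.
The largest is 42/5, so the attacker's best response is North.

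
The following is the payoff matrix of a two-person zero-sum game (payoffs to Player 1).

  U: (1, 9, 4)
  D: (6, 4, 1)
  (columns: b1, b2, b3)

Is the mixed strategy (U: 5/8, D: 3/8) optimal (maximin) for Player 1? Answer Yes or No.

Yes

Against b1 this mix gives (5/8)·1 + (3/8)·6 = 23/8.
Against b2 this mix gives (5/8)·9 + (3/8)·4 = 57/8.
Against b3 this mix gives (5/8)·4 + (3/8)·1 = 23/8.
All of Player 2's active replies (b1, b3) yield 23/8, and no column does worse for Player 1. The mix makes Player 2 indifferent and guarantees 23/8, so it is optimal.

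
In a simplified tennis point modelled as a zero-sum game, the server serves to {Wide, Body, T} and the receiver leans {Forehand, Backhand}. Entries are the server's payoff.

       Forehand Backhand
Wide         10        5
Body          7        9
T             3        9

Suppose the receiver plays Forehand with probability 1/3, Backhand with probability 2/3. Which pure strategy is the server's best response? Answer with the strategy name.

Body

Expected payoff of Wide: (1/3)·10 + (2/3)·5 = 20/3.
Expected payoff of Body: (1/3)·7 + (2/3)·9 = 25/3.
Expected payoff of T: (1/3)·3 + (2/3)·9 = 7.
The largest is 25/3, so the server's best response is Body.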